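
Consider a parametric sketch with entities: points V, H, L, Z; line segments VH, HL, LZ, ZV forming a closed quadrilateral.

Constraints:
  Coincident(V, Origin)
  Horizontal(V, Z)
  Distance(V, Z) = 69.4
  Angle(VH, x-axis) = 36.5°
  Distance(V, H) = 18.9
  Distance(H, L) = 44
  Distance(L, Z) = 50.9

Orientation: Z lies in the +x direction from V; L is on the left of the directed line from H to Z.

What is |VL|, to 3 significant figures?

62.6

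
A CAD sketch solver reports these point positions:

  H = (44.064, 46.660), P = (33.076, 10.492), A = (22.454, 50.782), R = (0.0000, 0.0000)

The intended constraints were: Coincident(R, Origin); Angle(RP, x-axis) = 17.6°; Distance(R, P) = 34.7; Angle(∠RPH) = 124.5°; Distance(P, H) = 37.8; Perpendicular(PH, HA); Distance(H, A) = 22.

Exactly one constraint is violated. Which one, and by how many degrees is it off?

Perpendicular(PH, HA) — off by 6.10°.

R = (0.00, 0.00) ✓; RP at 17.60° ✓; |RP| = 34.70 ✓; ∠RPH = 124.5° ✓; |PH| = 37.80 ✓; ∠(PH, HA) = 96.10° ✗; |HA| = 22.00 ✓.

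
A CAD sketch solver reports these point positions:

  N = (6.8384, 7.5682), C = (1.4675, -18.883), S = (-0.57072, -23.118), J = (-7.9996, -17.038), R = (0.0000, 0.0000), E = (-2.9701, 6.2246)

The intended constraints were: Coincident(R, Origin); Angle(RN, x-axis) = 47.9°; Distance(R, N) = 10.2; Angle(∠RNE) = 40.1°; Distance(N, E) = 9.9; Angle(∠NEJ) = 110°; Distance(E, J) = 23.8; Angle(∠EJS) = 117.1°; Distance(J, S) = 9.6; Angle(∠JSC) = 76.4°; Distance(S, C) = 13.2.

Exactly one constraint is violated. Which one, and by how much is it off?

Distance(S, C) = 13.2 — off by 8.50.

R = (0.00, 0.00) ✓; RN at 47.90° ✓; |RN| = 10.20 ✓; ∠RNE = 40.10° ✓; |NE| = 9.900 ✓; ∠NEJ = 110.0° ✓; |EJ| = 23.80 ✓; ∠EJS = 117.1° ✓; |JS| = 9.600 ✓; ∠JSC = 76.40° ✓; |SC| = 4.700 ✗.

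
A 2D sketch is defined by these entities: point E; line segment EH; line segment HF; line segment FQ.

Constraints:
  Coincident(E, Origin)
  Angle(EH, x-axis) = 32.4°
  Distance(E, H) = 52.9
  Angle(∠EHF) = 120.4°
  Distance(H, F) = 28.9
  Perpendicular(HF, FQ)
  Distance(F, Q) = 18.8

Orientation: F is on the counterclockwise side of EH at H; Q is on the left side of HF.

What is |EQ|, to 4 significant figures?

61.80

E is at the origin; EH runs at 32.4° with length 52.9, so H = 52.9·(cos 32.4°, sin 32.4°) = (44.66, 28.35). ∠EHF = 120.4°, so HF runs at 32.4° + (180° − 120.4°) = 92.00° from the x-axis; with |HF| = 28.9, F = H + 28.9·(cos 92.00°, sin 92.00°) = (43.66, 57.23). HF ⟂ FQ; with |FQ| = 18.8 on the left of HF, Q = F + 18.8·(-0.9994, -0.03490) = (24.87, 56.57). Then |EQ| = |Q − E| = 61.80.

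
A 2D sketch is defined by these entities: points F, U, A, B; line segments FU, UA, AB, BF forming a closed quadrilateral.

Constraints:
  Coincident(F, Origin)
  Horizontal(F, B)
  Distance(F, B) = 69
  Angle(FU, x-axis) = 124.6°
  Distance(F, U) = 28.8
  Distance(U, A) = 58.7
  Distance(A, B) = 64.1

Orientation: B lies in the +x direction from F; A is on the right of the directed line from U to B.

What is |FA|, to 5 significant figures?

30.253

F is at the origin; F and B share the same y with |FB| = 69.0 and B in +x, so B = (69.0, 0). FU runs at 124.6° with |FU| = 28.8, so U = (-16.354, 23.706). A is determined by |UA| = 58.7 and |AB| = 64.1 together: it lies at the intersection of circle(U, 58.7) and circle(B, 64.1). With |UB| = 88.585, the foot of the radical line on UB is 40.550 from U and the perpendicular offset is √(58.7² − 40.550²) = 42.443. Taking the right-of-UB solution: A = (11.358, -28.040).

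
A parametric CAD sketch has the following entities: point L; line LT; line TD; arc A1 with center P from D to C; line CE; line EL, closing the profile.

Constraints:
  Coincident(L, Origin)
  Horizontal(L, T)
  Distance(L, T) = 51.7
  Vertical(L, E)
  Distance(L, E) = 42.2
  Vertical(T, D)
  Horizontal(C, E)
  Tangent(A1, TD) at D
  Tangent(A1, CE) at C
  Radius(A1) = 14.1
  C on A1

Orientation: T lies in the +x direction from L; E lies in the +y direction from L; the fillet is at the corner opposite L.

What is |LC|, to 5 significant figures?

56.521

The virtual corner opposite L is at (51.700, 42.200). Since A1 is tangent to TD there, PD ⟂ TD and A1 meets CE tangentially, so PC is at right angles to CE, with radius 14.1, so the center P sits 14.1 in from both sides at P = (37.600, 28.100). That places the tangent points at D = (51.700, 28.100) on TD and C = (37.600, 42.200) on CE. Then |LC| = |C − L| = 56.521.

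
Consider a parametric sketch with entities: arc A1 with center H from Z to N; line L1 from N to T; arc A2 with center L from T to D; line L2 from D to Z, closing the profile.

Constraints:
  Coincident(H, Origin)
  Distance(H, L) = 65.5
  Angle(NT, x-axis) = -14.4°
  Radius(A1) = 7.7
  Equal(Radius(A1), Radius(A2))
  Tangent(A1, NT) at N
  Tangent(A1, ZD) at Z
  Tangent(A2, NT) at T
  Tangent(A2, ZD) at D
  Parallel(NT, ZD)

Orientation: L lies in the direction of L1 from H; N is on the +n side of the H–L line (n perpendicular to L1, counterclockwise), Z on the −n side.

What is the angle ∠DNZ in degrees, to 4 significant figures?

76.77°

The slot axis is L1's direction at -14.4°, so u = (cos -14.4°, sin -14.4°) = (0.9686, -0.2487) and n = (−sin -14.4°, cos -14.4°) = (0.2487, 0.9686). H is at the origin and L lies 65.5 along u from H, so L = 65.5·u = (63.44, -16.29). Tangency of A1 to both parallel lines with radius 7.7 puts N and Z at H ± 7.7·n: N = (1.915, 7.458), Z = (-1.915, -7.458). Equal radii place T and D the same way about L: T = L + 7.7·n = (65.36, -8.831), D = L − 7.7·n = (61.53, -23.75). Then cos ∠DNZ = ND·NZ / (|ND||NZ|), giving 76.77°.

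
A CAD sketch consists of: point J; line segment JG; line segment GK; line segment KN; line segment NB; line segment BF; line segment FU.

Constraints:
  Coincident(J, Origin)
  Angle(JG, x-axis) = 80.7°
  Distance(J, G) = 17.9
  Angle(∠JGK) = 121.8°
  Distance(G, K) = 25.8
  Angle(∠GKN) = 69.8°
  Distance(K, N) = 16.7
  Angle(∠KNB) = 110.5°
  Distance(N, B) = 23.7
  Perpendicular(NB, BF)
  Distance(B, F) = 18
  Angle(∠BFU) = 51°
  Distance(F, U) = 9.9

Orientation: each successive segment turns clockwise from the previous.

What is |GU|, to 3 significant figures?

5.62

J is at the origin; JG runs at 80.7° with length 17.9, so G = (2.89, 17.7). ∠JGK = 121.8° gives GK at 22.5° from the x-axis; with |GK| = 25.8, K = (26.7, 27.5). ∠GKN = 69.8° gives KN at -87.7° from the x-axis; with |KN| = 16.7, N = (27.4, 10.9). ∠KNB = 110.5° gives NB at -157° from the x-axis; with |NB| = 23.7, B = (5.55, 1.67). NB ⟂ BF, so BF runs at 113°; with |BF| = 18.0, F = (-1.42, 18.3). ∠BFU = 51.0° gives FU at -16.2° from the x-axis; with |FU| = 9.9, U = (8.08, 15.5). Then |GU| = |U − G| = 5.62.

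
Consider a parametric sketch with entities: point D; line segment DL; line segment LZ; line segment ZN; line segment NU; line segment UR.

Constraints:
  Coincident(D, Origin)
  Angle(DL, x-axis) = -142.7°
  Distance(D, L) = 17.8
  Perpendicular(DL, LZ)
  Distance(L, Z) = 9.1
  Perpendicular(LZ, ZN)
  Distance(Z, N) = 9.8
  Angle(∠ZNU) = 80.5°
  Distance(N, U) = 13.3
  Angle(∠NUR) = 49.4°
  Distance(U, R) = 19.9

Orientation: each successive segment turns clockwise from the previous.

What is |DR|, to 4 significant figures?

25.57

D is at the origin; DL runs at -142.7° with length 17.8, so L = (-14.16, -10.79). DL is perpendicular to LZ, so LZ runs at 127.3°; with |LZ| = 9.1, Z = (-19.67, -3.548). The perpendicularity gives ZN at right angles to LZ, so ZN runs at 37.30°; with |ZN| = 9.8, N = (-11.88, 2.391). ∠ZNU = 80.5° gives NU at -62.20° from the x-axis; with |NU| = 13.3, U = (-5.675, -9.374). ∠NUR = 49.4° gives UR at 167.2° from the x-axis; with |UR| = 19.9, R = (-25.08, -4.965). Then |DR| = |R − D| = 25.57.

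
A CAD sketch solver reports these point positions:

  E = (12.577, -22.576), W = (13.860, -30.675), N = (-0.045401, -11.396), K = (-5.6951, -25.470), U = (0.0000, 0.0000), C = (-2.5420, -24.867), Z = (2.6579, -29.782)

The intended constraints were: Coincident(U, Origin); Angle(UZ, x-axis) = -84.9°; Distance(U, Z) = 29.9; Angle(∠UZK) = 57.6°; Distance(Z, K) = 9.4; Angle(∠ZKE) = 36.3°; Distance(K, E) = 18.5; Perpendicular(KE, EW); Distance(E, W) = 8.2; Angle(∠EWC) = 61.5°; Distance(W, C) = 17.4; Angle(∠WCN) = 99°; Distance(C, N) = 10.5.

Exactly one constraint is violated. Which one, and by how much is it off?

Distance(C, N) = 10.5 — off by 3.20.

U = (0.00, 0.00) ✓; UZ at -84.90° ✓; |UZ| = 29.90 ✓; ∠UZK = 57.60° ✓; |ZK| = 9.400 ✓; ∠ZKE = 36.30° ✓; |KE| = 18.50 ✓; ∠(KE, EW) = 90.00° ✓; |EW| = 8.200 ✓; ∠EWC = 61.50° ✓; |WC| = 17.40 ✓; ∠WCN = 99.00° ✓; |CN| = 13.70 ✗.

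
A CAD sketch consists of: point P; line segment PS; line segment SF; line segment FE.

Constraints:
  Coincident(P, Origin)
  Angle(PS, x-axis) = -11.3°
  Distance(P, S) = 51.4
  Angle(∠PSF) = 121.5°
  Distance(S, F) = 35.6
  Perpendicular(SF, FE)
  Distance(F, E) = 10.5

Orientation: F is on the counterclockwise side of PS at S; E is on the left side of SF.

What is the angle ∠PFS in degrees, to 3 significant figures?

35.1°

P is at the origin; PS runs at -11.3° with length 51.4, so S = 51.4·(cos -11.3°, sin -11.3°) = (50.4, -10.1). ∠PSF = 121.5°, so SF runs at -11.3° + (180° − 121.5°) = 47.2° from the x-axis; with |SF| = 35.6, F = S + 35.6·(cos 47.2°, sin 47.2°) = (74.6, 16.0). Then cos ∠PFS = FP·FS / (|FP||FS|), giving 35.1°.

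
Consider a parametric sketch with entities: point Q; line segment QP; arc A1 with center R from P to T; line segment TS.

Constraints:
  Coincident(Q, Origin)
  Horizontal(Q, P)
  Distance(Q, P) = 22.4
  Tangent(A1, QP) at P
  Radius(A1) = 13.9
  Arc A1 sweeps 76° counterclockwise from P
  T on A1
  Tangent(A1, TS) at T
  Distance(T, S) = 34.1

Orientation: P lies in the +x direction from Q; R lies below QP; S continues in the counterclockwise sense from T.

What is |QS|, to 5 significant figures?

43.629

On A1, P sits at bearing 90° from R; a 76° counterclockwise sweep puts T at bearing 166°, so T = R + 13.9·(cos 166°, sin 166°) = (8.9129, -10.537). The tangent condition forces RT to be normal to TS, so TS runs along (−sin 166°, cos 166°); with |TS| = 34.1, S = (0.66335, -43.624). Then |QS| = |S − Q| = 43.629.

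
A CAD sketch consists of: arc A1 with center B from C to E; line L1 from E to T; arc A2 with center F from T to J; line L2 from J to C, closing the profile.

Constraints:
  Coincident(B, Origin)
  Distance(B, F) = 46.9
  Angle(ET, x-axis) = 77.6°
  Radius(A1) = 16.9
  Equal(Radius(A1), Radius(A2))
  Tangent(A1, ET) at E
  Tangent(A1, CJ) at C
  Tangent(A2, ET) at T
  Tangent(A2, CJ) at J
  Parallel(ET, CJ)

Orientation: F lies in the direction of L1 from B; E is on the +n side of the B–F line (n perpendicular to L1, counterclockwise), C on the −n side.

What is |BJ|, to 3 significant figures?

49.9

Tangency of A1 to both parallel lines with radius 16.9 puts E and C at B ± 16.9·n: E = (-16.5, 3.63), C = (16.5, -3.63). Equal radii place T and J the same way about F: T = F + 16.9·n = (-6.43, 49.4), J = F − 16.9·n = (26.6, 42.2). Then |BJ| = |J − B| = 49.9.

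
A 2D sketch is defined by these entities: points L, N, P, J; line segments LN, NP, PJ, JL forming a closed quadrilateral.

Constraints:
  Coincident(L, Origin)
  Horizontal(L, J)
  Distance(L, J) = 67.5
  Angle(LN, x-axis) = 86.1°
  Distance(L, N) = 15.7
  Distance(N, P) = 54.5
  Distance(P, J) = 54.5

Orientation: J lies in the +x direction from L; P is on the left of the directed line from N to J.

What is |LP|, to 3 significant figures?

66.0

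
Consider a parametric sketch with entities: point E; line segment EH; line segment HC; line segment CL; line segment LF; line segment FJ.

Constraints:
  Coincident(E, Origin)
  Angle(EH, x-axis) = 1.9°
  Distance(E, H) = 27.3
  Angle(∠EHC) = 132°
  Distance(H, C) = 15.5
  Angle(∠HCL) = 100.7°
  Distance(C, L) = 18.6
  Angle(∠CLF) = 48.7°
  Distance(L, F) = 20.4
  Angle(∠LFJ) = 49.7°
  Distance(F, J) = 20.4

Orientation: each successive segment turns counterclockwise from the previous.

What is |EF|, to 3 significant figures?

23.2

E is at the origin; EH runs at 1.9° with length 27.3, so H = (27.3, 0.905). ∠EHC = 132.0° gives HC at 49.9° from the x-axis; with |HC| = 15.5, C = (37.3, 12.8). ∠HCL = 100.7° gives CL at 129° from the x-axis; with |CL| = 18.6, L = (25.5, 27.2). ∠CLF = 48.7° gives LF at -99.5° from the x-axis; with |LF| = 20.4, F = (22.1, 7.06). Then |EF| = |F − E| = 23.2.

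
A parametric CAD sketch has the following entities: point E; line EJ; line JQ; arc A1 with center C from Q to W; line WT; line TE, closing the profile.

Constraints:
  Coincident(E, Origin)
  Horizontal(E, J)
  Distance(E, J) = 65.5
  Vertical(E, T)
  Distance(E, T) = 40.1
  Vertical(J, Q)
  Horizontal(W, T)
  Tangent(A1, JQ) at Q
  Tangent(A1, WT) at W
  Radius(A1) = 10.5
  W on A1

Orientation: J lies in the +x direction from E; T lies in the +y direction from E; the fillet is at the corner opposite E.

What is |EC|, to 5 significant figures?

62.459

E is at the origin; E and J share the same y with |EJ| = 65.5 and J on the +x side, so J = (65.500, 0.0000). ET is vertical with |ET| = 40.1 and T on the +y side, so T = (0.0000, 40.100). The virtual corner opposite E is at (65.500, 40.100). Tangency of A1 to JQ means the radius CQ is perpendicular to JQ and since A1 is tangent to WT there, CW ⟂ WT, with radius 10.5, so the center C sits 10.5 in from both sides at C = (55.000, 29.600). Then |EC| = |C − E| = 62.459.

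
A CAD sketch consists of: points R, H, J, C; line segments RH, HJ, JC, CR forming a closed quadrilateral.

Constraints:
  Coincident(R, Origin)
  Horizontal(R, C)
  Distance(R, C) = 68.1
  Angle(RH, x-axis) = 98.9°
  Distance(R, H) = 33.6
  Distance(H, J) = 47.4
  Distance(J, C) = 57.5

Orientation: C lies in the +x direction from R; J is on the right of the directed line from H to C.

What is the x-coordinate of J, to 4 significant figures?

11.68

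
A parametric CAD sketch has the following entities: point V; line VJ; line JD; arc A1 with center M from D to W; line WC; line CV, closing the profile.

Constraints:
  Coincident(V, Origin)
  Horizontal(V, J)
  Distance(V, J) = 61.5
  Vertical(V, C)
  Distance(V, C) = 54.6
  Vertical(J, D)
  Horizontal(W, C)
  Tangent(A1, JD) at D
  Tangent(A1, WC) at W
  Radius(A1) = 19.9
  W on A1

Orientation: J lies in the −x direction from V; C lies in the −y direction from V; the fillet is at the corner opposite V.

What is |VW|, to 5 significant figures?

68.642

V is at the origin; V and J share the same y with |VJ| = 61.5 and J on the −x side, so J = (-61.500, 0.0000). V and C share the same x with |VC| = 54.6 and C on the −y side, so C = (0.0000, -54.600). The virtual corner opposite V is at (-61.500, -54.600). Since A1 is tangent to JD there, MD ⟂ JD and A1 meets WC tangentially, so MW is at right angles to WC, with radius 19.9, so the center M sits 19.9 in from both sides at M = (-41.600, -34.700). That places the tangent points at D = (-61.500, -34.700) on JD and W = (-41.600, -54.600) on WC. Then |VW| = |W − V| = 68.642.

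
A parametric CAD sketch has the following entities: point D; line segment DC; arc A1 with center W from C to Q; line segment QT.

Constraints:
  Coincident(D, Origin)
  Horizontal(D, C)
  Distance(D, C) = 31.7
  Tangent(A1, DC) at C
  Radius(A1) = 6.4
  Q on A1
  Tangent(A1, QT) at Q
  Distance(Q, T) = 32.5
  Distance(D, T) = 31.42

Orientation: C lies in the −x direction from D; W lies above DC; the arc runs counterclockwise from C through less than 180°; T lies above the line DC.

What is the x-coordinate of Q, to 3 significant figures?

-26.3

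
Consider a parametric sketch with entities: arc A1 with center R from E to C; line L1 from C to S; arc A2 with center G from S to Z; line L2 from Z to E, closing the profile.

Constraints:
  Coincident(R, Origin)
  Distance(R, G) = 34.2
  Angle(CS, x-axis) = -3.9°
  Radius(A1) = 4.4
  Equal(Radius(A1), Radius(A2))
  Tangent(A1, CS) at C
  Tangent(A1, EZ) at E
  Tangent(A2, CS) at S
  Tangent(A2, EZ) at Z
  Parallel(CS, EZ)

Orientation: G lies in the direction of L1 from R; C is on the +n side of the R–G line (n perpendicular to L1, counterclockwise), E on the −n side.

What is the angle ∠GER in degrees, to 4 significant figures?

82.67°

The slot axis is L1's direction at -3.9°, so u = (cos -3.9°, sin -3.9°) = (0.9977, -0.06802) and n = (−sin -3.9°, cos -3.9°) = (0.06802, 0.9977). R is at the origin and G lies 34.2 along u from R, so G = 34.2·u = (34.12, -2.326). Tangency of A1 to both parallel lines with radius 4.4 puts C and E at R ± 4.4·n: C = (0.2993, 4.390), E = (-0.2993, -4.390). Then cos ∠GER = EG·ER / (|EG||ER|), giving 82.67°.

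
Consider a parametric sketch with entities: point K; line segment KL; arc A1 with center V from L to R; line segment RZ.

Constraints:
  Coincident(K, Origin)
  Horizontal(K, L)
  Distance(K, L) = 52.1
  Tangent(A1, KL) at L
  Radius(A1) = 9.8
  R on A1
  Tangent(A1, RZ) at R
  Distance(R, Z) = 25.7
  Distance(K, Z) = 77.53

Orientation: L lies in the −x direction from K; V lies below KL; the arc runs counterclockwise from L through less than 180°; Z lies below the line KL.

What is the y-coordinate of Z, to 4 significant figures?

-28.81

K is at the origin; K and L share the same y with |KL| = 52.1 and L on the −x side, so L = (-52.10, 0.000). Tangency of A1 to KL means the radius VL is perpendicular to KL, so V = L + (0, -9.8) = (-52.10, -9.800). Since VR ⟂ RZ (tangency), |VZ| = √(9.8² + 25.7²) = 27.51 regardless of where R sits on A1. So Z lies on both circle(K, 77.53) and circle(V, 27.51); the below-KL intersection is Z = (-71.98, -28.81). R is the foot of the tangent from Z: R = (-60.95, -5.595).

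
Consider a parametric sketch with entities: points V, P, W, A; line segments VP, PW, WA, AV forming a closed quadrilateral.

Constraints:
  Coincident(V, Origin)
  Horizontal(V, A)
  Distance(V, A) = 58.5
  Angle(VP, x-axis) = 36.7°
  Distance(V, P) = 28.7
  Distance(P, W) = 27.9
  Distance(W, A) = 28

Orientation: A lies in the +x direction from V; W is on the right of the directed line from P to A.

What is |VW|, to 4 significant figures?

33.37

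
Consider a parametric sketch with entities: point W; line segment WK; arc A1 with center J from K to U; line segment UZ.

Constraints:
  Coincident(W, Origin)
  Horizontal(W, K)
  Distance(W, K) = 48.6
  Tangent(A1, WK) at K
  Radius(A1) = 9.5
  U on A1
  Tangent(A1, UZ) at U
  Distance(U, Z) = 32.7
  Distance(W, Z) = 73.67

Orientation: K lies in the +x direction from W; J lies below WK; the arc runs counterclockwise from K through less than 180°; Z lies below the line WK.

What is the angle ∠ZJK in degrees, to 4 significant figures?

158.5°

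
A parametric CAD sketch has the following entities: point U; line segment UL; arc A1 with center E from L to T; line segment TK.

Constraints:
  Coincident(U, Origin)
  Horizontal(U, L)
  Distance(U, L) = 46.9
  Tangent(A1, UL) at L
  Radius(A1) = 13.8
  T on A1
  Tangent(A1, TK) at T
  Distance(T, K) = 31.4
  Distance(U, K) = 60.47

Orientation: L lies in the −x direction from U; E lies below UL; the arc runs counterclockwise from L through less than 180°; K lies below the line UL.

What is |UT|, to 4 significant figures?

61.89

Checks: ∠(EL, LU) = 90.00° ✓; |ET| = 13.80 ✓; ∠(ET, TK) = 90.00° ✓; |TK| = 31.40 ✓; |UK| = 60.47 ✓.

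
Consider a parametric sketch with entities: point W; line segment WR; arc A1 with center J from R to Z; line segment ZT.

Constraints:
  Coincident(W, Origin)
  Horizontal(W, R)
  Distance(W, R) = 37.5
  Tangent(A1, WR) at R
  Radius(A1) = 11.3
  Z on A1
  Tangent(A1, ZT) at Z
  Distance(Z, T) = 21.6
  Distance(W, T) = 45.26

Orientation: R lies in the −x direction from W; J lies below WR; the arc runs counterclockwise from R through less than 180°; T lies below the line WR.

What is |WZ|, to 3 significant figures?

49.3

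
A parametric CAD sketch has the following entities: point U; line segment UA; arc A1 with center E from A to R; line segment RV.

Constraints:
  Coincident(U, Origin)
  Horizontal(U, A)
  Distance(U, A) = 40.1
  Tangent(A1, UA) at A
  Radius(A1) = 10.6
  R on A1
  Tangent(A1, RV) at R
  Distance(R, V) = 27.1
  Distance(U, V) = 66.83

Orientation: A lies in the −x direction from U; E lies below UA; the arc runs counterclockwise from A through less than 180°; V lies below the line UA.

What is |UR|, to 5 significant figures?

50.894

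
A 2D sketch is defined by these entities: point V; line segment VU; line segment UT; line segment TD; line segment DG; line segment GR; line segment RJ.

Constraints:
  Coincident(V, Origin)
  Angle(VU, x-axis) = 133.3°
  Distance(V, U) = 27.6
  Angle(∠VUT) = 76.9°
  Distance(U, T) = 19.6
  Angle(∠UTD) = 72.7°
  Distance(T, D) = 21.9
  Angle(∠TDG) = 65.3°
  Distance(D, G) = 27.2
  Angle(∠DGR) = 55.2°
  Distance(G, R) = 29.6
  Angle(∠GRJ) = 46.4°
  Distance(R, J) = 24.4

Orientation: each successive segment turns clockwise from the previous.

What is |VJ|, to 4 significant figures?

10.36

∠DGR = 55.2° gives GR at 43.40° from the x-axis; with |GR| = 29.6, R = (-2.218, 34.50). ∠GRJ = 46.4° gives RJ at -90.20° from the x-axis; with |RJ| = 24.4, J = (-2.303, 10.10). Then |VJ| = |J − V| = 10.36.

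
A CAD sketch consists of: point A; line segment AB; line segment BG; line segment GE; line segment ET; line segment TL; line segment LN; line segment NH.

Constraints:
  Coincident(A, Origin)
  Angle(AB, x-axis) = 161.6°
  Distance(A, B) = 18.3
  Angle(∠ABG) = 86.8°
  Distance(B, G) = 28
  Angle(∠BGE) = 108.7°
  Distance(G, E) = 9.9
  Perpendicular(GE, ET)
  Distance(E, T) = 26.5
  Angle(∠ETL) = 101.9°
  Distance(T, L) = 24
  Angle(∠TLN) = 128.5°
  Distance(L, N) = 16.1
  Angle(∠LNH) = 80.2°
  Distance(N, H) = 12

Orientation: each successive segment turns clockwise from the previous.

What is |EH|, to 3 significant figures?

29.9

A is at the origin; AB runs at 161.6° with length 18.3, so B = (-17.4, 5.78). ∠ABG = 86.8° gives BG at 68.4° from the x-axis; with |BG| = 28.0, G = (-7.06, 31.8). ∠BGE = 108.7° gives GE at -2.90° from the x-axis; with |GE| = 9.9, E = (2.83, 31.3). GE is perpendicular to ET, so ET runs at -92.9°; with |ET| = 26.5, T = (1.49, 4.84). ∠ETL = 101.9° gives TL at -171° from the x-axis; with |TL| = 24.0, L = (-22.2, 1.09). ∠TLN = 128.5° gives LN at 138° from the x-axis; with |LN| = 16.1, N = (-34.1, 12.0). ∠LNH = 80.2° gives NH at 37.7° from the x-axis; with |NH| = 12.0, H = (-24.6, 19.3). Then |EH| = |H − E| = 29.9.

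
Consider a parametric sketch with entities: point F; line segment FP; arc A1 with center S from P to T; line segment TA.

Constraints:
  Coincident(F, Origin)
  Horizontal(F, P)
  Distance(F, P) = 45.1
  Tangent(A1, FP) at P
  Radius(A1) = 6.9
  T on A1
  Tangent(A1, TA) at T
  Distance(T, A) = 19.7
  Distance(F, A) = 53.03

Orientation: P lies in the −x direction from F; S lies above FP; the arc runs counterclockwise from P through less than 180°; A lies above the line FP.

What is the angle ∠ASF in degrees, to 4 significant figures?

98.91°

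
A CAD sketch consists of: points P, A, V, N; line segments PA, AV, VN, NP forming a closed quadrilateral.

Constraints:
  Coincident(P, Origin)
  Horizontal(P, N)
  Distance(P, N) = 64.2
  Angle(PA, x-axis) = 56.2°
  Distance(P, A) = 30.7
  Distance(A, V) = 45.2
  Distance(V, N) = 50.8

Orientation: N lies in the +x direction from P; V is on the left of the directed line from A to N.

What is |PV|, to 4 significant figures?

74.38

Checks: |AV| = 45.20 ✓; |VN| = 50.80 ✓.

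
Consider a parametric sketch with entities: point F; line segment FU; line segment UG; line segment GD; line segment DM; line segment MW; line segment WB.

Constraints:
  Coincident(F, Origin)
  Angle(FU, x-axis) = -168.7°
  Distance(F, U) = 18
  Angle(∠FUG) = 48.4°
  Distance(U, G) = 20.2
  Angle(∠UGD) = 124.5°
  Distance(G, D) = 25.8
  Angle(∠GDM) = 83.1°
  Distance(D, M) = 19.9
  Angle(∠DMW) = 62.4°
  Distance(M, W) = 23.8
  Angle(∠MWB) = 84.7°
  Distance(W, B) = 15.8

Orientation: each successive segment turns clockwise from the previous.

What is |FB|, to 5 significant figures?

21.624

F is at the origin; FU runs at -168.7° with length 18.0, so U = (-17.651, -3.5270). ∠FUG = 48.4° gives UG at 59.700° from the x-axis; with |UG| = 20.2, G = (-7.4596, 13.914). ∠UGD = 124.5° gives GD at 4.2000° from the x-axis; with |GD| = 25.8, D = (18.271, 15.803). ∠GDM = 83.1° gives DM at -92.700° from the x-axis; with |DM| = 19.9, M = (17.334, -4.0748). ∠DMW = 62.4° gives MW at 149.70° from the x-axis; with |MW| = 23.8, W = (-3.2151, 7.9330). ∠MWB = 84.7° gives WB at 54.400° from the x-axis; with |WB| = 15.8, B = (5.9824, 20.780). Then |FB| = |B − F| = 21.624.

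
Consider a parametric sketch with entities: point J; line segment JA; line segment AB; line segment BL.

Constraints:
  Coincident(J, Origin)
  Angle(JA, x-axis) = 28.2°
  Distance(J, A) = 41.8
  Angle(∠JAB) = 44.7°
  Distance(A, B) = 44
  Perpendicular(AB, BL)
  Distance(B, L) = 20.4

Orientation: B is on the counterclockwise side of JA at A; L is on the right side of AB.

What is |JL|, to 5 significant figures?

51.811

∠JAB = 44.7°, so AB runs at 28.2° + (180° − 44.7°) = 163.50° from the x-axis; with |AB| = 44.0, B = A + 44.0·(cos 163.50°, sin 163.50°) = (-5.3496, 32.249). AB is perpendicular to BL; with |BL| = 20.4 on the right of AB, L = B + 20.4·(0.28402, 0.95882) = (0.44433, 51.809). Then |JL| = |L − J| = 51.811.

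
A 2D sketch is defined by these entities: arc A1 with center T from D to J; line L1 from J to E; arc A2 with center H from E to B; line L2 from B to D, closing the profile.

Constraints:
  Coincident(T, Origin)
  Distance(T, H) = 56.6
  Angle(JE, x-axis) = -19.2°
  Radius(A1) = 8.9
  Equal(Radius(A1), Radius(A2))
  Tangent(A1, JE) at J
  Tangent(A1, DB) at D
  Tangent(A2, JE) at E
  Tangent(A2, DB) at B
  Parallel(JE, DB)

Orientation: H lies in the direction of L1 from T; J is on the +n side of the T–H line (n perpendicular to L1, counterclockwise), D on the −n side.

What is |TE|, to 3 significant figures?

57.3

The slot axis is L1's direction at -19.2°, so u = (cos -19.2°, sin -19.2°) = (0.944, -0.329) and n = (−sin -19.2°, cos -19.2°) = (0.329, 0.944). T is at the origin and H lies 56.6 along u from T, so H = 56.6·u = (53.5, -18.6). Tangency of A1 to both parallel lines with radius 8.9 puts J and D at T ± 8.9·n: J = (2.93, 8.40), D = (-2.93, -8.40). Equal radii place E and B the same way about H: E = H + 8.9·n = (56.4, -10.2), B = H − 8.9·n = (50.5, -27.0). Then |TE| = |E − T| = 57.3.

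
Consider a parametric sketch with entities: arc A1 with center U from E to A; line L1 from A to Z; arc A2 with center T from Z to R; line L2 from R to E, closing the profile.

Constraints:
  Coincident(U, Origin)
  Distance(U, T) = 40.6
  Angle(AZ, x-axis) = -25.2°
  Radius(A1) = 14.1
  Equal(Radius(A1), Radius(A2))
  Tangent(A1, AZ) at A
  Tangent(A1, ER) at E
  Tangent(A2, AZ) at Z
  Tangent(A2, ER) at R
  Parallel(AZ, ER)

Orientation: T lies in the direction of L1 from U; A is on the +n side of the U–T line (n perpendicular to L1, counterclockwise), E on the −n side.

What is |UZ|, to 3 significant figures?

43.0

Tangency of A1 to both parallel lines with radius 14.1 puts A and E at U ± 14.1·n: A = (6.00, 12.8), E = (-6.00, -12.8). Equal radii place Z and R the same way about T: Z = T + 14.1·n = (42.7, -4.53), R = T − 14.1·n = (30.7, -30.0). Then |UZ| = |Z − U| = 43.0.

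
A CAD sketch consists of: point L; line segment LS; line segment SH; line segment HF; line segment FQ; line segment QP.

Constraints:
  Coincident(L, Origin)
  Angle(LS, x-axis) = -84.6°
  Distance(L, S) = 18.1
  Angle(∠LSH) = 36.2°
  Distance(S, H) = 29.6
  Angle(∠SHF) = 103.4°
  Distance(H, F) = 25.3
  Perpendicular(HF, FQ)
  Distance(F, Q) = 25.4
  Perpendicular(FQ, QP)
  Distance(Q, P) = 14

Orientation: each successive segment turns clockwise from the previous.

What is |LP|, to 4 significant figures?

9.415

L is at the origin; LS runs at -84.6° with length 18.1, so S = (1.703, -18.02). ∠LSH = 36.2° gives SH at 131.6° from the x-axis; with |SH| = 29.6, H = (-17.95, 4.115). ∠SHF = 103.4° gives HF at 55.00° from the x-axis; with |HF| = 25.3, F = (-3.437, 24.84). HF is perpendicular to FQ, so FQ runs at -35.00°; with |FQ| = 25.4, Q = (17.37, 10.27). FQ ⟂ QP, so QP runs at -125.0°; with |QP| = 14.0, P = (9.339, -1.197). Then |LP| = |P − L| = 9.415.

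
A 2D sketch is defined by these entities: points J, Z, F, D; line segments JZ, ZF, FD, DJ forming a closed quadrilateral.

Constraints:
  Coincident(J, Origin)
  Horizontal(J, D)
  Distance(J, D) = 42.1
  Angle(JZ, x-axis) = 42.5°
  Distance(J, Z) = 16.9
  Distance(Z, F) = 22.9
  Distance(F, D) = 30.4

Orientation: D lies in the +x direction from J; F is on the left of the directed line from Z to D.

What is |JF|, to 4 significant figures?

39.80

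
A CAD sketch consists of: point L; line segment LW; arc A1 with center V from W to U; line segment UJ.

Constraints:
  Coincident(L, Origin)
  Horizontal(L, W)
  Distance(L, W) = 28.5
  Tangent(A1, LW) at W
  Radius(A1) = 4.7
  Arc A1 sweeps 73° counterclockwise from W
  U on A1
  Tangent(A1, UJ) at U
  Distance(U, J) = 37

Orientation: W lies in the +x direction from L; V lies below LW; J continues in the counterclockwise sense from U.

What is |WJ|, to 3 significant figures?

41.6

L is at the origin; L and W share the same y with |LW| = 28.5 and W on the +x side, so W = (28.5, 0.00). A1 meets LW tangentially, so VW is at right angles to LW, so V = W + (0, -4.7) = (28.5, -4.70). On A1, W sits at bearing 90° from V; a 73° counterclockwise sweep puts U at bearing 163°, so U = V + 4.7·(cos 163°, sin 163°) = (24.0, -3.33). The tangent condition forces VU to be normal to UJ, so UJ runs along (−sin 163°, cos 163°); with |UJ| = 37.0, J = (13.2, -38.7). Then |WJ| = |J − W| = 41.6.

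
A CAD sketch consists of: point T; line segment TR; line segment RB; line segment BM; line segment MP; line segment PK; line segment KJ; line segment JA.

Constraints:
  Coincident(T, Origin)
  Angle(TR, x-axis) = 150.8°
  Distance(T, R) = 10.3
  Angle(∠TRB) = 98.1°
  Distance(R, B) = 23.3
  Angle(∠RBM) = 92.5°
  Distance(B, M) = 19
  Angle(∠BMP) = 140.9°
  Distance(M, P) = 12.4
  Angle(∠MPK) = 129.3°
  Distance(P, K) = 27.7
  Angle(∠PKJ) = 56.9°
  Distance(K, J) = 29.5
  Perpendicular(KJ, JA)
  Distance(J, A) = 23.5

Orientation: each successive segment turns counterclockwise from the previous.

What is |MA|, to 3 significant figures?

2.30

T is at the origin; TR runs at 150.8° with length 10.3, so R = (-8.99, 5.02). ∠TRB = 98.1° gives RB at -127° from the x-axis; with |RB| = 23.3, B = (-23.1, -13.5). ∠RBM = 92.5° gives BM at -39.8° from the x-axis; with |BM| = 19.0, M = (-8.51, -25.7). ∠BMP = 140.9° gives MP at -0.700° from the x-axis; with |MP| = 12.4, P = (3.89, -25.8). ∠MPK = 129.3° gives PK at 50.0° from the x-axis; with |PK| = 27.7, K = (21.7, -4.60). ∠PKJ = 56.9° gives KJ at 173° from the x-axis; with |KJ| = 29.5, J = (-7.60, -1.06). KJ is perpendicular to JA, so JA runs at -96.9°; with |JA| = 23.5, A = (-10.4, -24.4). Then |MA| = |A − M| = 2.30.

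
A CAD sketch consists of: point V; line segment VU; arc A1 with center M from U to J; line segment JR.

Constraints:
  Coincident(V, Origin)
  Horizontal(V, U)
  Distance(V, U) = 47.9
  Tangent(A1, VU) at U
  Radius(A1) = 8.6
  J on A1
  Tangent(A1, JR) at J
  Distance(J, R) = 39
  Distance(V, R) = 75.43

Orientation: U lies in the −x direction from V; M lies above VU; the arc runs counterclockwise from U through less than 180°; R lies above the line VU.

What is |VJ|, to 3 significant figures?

42.3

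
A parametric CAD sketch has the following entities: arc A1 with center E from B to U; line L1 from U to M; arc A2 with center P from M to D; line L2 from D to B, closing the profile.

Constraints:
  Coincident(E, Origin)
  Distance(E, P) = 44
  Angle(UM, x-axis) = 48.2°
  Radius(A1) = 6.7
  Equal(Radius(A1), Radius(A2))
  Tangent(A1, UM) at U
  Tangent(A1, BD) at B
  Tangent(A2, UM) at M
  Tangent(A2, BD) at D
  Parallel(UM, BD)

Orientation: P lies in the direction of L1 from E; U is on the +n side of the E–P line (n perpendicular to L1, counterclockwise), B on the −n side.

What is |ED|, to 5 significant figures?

44.507

Tangency of A1 to both parallel lines with radius 6.7 puts U and B at E ± 6.7·n: U = (-4.9947, 4.4658), B = (4.9947, -4.4658). Equal radii place M and D the same way about P: M = P + 6.7·n = (24.333, 37.267), D = P − 6.7·n = (34.322, 28.335). Then |ED| = |D − E| = 44.507.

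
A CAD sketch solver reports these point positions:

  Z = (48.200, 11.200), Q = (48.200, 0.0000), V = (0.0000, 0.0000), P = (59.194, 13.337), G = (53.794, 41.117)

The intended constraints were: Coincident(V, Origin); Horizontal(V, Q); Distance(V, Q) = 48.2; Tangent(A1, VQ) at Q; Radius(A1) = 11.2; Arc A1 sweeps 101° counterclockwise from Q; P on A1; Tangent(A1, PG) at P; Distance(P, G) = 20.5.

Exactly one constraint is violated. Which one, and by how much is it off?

Distance(P, G) = 20.5 — off by 7.80.

V = (0.00, 0.00) ✓; V.y = 0.00, Q.y = 0.00 ✓; |VQ| = 48.20 ✓; ∠(ZQ, QV) = 90.00° ✓; |ZQ| = 11.20 ✓; bearing(Z→P) − bearing(Z→Q) = 101.0° ✓; |ZP| = 11.20 ✓; ∠(ZP, PG) = 90.00° ✓; |PG| = 28.30 ✗.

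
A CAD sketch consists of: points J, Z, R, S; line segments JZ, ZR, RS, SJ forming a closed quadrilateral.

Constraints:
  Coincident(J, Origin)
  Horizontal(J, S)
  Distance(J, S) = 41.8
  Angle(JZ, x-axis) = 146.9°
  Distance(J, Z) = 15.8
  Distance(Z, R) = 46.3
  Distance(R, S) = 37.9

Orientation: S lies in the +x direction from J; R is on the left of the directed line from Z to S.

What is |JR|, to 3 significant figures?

42.6

J is at the origin; JS is horizontal with |JS| = 41.8 and S in +x, so S = (41.8, 0). JZ runs at 146.9° with |JZ| = 15.8, so Z = (-13.2, 8.63). R is determined by |ZR| = 46.3 and |RS| = 37.9 together: it lies at the intersection of circle(Z, 46.3) and circle(S, 37.9). With |ZS| = 55.7, the foot of the radical line on ZS is 34.2 from Z and the perpendicular offset is √(46.3² − 34.2²) = 31.2. Taking the left-of-ZS solution: R = (25.4, 34.2).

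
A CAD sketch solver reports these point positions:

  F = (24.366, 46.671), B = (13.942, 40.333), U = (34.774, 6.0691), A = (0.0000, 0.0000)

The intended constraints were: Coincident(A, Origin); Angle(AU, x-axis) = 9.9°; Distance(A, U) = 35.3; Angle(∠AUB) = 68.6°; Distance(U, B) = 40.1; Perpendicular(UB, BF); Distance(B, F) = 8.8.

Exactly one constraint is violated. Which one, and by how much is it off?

Distance(B, F) = 8.8 — off by 3.40.

A = (0.00, 0.00) ✓; AU at 9.900° ✓; |AU| = 35.30 ✓; ∠AUB = 68.60° ✓; |UB| = 40.10 ✓; ∠(UB, BF) = 90.00° ✓; |BF| = 12.20 ✗.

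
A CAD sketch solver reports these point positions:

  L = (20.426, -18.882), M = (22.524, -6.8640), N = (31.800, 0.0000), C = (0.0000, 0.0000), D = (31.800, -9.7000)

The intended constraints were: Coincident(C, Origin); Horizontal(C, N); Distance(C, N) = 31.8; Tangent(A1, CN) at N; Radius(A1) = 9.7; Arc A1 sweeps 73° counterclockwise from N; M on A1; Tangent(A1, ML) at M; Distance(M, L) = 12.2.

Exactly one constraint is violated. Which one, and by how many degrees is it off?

Tangent(A1, ML) at M — off by 7.10°.

C = (0.00, 0.00) ✓; C.y = 0.00, N.y = 0.00 ✓; |CN| = 31.80 ✓; ∠(DN, NC) = 90.00° ✓; |DN| = 9.700 ✓; bearing(D→M) − bearing(D→N) = 73.00° ✓; |DM| = 9.700 ✓; ∠(DM, ML) = 82.90° ✗; |ML| = 12.20 ✓.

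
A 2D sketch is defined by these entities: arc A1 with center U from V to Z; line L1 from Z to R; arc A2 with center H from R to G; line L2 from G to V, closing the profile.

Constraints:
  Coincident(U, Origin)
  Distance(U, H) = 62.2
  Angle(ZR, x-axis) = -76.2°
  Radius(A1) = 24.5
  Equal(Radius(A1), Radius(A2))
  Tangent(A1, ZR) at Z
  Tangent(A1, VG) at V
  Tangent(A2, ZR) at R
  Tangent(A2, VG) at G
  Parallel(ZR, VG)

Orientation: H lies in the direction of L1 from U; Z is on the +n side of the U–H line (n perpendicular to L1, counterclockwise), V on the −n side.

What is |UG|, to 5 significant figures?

66.851

The slot axis is L1's direction at -76.2°, so u = (cos -76.2°, sin -76.2°) = (0.23853, -0.97113) and n = (−sin -76.2°, cos -76.2°) = (0.97113, 0.23853). U is at the origin and H lies 62.2 along u from U, so H = 62.2·u = (14.837, -60.405). Tangency of A1 to both parallel lines with radius 24.5 puts Z and V at U ± 24.5·n: Z = (23.793, 5.8441), V = (-23.793, -5.8441). Equal radii place R and G the same way about H: R = H + 24.5·n = (38.630, -54.560), G = H − 24.5·n = (-8.9560, -66.249). Then |UG| = |G − U| = 66.851.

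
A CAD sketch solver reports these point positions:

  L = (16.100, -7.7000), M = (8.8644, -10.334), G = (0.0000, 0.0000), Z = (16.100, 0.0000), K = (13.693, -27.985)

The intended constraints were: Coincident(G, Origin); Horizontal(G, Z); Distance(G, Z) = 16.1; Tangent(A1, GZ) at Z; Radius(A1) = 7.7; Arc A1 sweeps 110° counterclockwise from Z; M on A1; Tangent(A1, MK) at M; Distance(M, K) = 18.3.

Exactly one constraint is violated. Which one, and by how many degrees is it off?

Tangent(A1, MK) at M — off by 4.70°.

G = (0.00, 0.00) ✓; G.y = 0.00, Z.y = 0.00 ✓; |GZ| = 16.10 ✓; ∠(LZ, ZG) = 90.00° ✓; |LZ| = 7.700 ✓; bearing(L→M) − bearing(L→Z) = 110.0° ✓; |LM| = 7.700 ✓; ∠(LM, MK) = 94.70° ✗; |MK| = 18.30 ✓.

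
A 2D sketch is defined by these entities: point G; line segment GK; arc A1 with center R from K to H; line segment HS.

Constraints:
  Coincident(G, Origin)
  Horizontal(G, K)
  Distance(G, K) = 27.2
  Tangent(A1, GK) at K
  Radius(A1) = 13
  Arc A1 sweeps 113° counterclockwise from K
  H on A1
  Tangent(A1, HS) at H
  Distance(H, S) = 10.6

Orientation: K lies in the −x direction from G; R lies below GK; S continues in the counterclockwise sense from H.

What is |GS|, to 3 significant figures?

44.7

On A1, K sits at bearing 90° from R; a 113° counterclockwise sweep puts H at bearing 203°, so H = R + 13.0·(cos 203°, sin 203°) = (-39.2, -18.1). A1 meets HS tangentially, so RH is at right angles to HS, so HS runs along (−sin 203°, cos 203°); with |HS| = 10.6, S = (-35.0, -27.8). Then |GS| = |S − G| = 44.7.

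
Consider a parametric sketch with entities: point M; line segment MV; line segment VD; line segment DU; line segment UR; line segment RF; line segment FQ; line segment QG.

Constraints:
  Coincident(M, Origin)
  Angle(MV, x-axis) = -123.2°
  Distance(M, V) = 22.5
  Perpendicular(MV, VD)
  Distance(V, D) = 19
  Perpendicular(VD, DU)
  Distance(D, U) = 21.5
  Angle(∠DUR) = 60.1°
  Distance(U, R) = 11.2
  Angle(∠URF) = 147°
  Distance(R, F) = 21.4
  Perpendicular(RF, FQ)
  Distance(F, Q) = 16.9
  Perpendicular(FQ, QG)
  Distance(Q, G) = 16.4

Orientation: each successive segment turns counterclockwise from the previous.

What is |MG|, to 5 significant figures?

28.939

The perpendicularity gives FQ at right angles to RF, so FQ runs at -60.300°; with |FQ| = 16.9, Q = (-6.0459, -35.878). FQ is perpendicular to QG, so QG runs at 29.700°; with |QG| = 16.4, G = (8.1996, -27.753). Then |MG| = |G − M| = 28.939.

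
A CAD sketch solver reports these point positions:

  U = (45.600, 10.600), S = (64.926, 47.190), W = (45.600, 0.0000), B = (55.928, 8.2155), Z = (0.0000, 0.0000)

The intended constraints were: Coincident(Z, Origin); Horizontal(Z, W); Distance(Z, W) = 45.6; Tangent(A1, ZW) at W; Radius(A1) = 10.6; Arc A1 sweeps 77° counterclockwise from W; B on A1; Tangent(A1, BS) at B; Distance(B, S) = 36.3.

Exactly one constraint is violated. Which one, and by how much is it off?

Distance(B, S) = 36.3 — off by 3.70.

Z = (0.00, 0.00) ✓; Z.y = 0.00, W.y = 0.00 ✓; |ZW| = 45.60 ✓; ∠(UW, WZ) = 90.00° ✓; |UW| = 10.60 ✓; bearing(U→B) − bearing(U→W) = 77.00° ✓; |UB| = 10.60 ✓; ∠(UB, BS) = 90.00° ✓; |BS| = 40.00 ✗.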